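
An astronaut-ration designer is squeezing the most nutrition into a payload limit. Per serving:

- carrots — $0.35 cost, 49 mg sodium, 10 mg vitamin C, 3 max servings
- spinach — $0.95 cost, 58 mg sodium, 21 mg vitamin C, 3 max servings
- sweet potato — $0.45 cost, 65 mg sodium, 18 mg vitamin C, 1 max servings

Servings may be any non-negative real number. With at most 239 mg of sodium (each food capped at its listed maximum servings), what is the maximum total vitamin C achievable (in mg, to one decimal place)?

81.0 mg

Vitamin C per mg sodium: spinach 0.3621, sweet potato 0.2769, carrots 0.2041.
Take 3 servings of spinach: uses 174 mg sodium, +63.0 mg vitamin C (running total 63.0 mg).
Take 1 serving of sweet potato: uses 65 mg sodium, +18.0 mg vitamin C (running total 81.0 mg).
Filling greedily by vitamin C-per-mg sodium is optimal for one linear limit, giving 81.0 mg.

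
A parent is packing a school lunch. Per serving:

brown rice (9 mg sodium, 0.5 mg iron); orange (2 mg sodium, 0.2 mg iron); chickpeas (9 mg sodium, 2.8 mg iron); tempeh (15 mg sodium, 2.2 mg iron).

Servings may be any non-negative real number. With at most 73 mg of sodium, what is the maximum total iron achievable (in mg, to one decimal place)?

22.7 mg

Iron per mg sodium: chickpeas 0.3111, tempeh 0.1467, orange 0.1, brown rice 0.05556.
With no serving limits, spend the whole sodium allowance on chickpeas: 73 mg / 9 mg × 2.8 mg = 22.7 mg.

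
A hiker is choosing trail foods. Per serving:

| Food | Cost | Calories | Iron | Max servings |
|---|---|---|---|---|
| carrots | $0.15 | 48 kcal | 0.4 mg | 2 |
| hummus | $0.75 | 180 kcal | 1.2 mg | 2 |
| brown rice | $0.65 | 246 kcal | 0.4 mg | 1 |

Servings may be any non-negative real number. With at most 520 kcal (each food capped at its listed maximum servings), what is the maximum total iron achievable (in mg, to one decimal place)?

Iron per kcal: carrots 0.008333, hummus 0.006667, brown rice 0.001626.
Take 2 servings of carrots: uses 96 kcal, +0.8 mg iron (running total 0.8 mg).
Take 2 servings of hummus: uses 360 kcal, +2.4 mg iron (running total 3.2 mg).
Take 0.2602 servings of brown rice: uses 64 kcal, +0.1 mg iron (running total 3.3 mg).
Filling greedily by iron-per-kcal is optimal for one linear limit, giving 3.3 mg.

3.3 mg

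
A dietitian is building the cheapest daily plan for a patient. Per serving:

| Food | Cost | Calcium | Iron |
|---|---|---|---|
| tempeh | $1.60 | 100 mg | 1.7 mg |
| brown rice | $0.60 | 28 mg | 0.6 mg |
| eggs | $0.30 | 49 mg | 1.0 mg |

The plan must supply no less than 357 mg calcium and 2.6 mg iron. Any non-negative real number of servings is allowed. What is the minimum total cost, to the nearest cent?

The cheapest plan sits at a corner of the feasible region — with two constraints it uses at most two foods.
tempeh only: max(357/100, 2.6/1.7) = 3.57 servings → $5.71.
brown rice only: max(357/28, 2.6/0.6) = 12.75 servings → $7.65.
eggs only: max(357/49, 2.6/1.0) = 7.286 servings → $2.19.
tempeh + brown rice: the both-tight solution has a negative serving — not a feasible corner.
tempeh + eggs: intersection lies outside the first quadrant.
brown rice + eggs: intersection lies outside the first quadrant.
Cheapest feasible corner: $2.19.

$2.19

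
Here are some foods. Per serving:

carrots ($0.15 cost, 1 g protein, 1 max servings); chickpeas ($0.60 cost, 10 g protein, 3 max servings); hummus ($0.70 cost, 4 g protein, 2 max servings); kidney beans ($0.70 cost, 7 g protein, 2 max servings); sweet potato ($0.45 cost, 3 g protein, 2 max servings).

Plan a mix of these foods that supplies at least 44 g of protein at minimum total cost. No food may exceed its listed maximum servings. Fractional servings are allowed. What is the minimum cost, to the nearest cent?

$3.20

Cost per g of protein: chickpeas $0.0600, kidney beans $0.1000, carrots $0.1500, sweet potato $0.1500, hummus $0.1750.
Take 3 servings of chickpeas: +30.0 g protein for $1.80 (total $1.80, still need 14.0 g).
Take 2 servings of kidney beans: +14.0 g protein for $1.40 (total $3.20, still need 0.0 g).
Filling from the cheapest source first is optimal under one linear minimum: $3.20.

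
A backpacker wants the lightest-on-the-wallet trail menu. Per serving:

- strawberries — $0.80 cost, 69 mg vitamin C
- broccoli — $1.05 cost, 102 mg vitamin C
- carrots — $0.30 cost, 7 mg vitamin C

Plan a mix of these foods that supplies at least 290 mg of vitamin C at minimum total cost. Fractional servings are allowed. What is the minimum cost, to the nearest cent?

Cost per mg of vitamin C: broccoli $0.0103, strawberries $0.0116, carrots $0.0429.
With no serving limits, use only broccoli: 290 mg / 102 mg = 2.843 servings × $1.05 = $2.99.

$2.99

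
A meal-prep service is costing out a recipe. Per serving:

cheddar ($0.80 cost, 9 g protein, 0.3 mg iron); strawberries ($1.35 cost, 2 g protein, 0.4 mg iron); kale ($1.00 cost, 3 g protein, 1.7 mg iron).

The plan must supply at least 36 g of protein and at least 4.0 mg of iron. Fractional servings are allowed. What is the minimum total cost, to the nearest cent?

At the optimum either one food covers both requirements or two foods hit both targets exactly; no other combination can be cheaper.
cheddar only: max(36/9, 4.0/0.3) = 13.33 servings → $10.67.
strawberries only: max(36/2, 4.0/0.4) = 18 servings → $24.30.
kale only: max(36/3, 4.0/1.7) = 12 servings → $12.00.
cheddar + strawberries with both tight: 2.133 servings and 8.4 servings → $13.05.
cheddar + kale with both tight: 3.417 servings and 1.75 servings → $4.48.
strawberries + kale: the both-tight solution has a negative serving — not a feasible corner.
Cheapest feasible corner: $4.48.

$4.48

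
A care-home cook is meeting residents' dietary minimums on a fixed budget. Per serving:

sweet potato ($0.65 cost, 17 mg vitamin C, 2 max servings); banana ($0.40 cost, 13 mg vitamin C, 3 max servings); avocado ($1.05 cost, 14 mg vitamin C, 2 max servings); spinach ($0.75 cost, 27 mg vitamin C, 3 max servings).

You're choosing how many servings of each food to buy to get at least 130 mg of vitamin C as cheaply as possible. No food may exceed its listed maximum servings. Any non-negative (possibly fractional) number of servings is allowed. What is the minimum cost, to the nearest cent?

$3.83

Cost per mg of vitamin C: spinach $0.0278, banana $0.0308, sweet potato $0.0382, avocado $0.0750.
Take 3 servings of spinach: +81.0 mg vitamin C for $2.25 (total $2.25, still need 49.0 mg).
Take 3 servings of banana: +39.0 mg vitamin C for $1.20 (total $3.45, still need 10.0 mg).
Take 0.5882 servings of sweet potato: +10.0 mg vitamin C for $0.38 (total $3.83, still need 0.0 mg).
Greedy by cheapest-per-mg is optimal for a single linear constraint, so the minimum cost is $3.83.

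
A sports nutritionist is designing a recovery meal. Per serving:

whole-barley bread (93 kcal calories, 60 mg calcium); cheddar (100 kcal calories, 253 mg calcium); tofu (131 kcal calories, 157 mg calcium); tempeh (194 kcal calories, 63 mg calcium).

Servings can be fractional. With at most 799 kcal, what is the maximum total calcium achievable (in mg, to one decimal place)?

2021.5 mg

Calcium per kcal: cheddar 2.53, tofu 1.198, whole-barley bread 0.6452, tempeh 0.3247.
With no serving limits, spend the whole calories allowance on cheddar: 799 kcal / 100 kcal × 253 mg = 2021.5 mg.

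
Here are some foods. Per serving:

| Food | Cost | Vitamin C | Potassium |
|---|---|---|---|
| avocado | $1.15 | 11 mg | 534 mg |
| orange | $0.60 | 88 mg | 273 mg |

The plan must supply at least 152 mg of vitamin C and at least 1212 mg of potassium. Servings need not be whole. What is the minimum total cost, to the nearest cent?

Two binding constraints pin down two serving amounts, so the optimal mix uses at most two foods. The candidates are each food alone (scaled to the tighter of vitamin C/potassium) and each pair with both constraints tight.
avocado only: max(152/11, 1212/534) = 13.82 servings → $15.89.
orange only: max(152/88, 1212/273) = 4.44 servings → $2.66.
avocado + orange with both tight: 1.481 servings and 1.542 servings → $2.63.
The minimum over all feasible corners is $2.63.

$2.63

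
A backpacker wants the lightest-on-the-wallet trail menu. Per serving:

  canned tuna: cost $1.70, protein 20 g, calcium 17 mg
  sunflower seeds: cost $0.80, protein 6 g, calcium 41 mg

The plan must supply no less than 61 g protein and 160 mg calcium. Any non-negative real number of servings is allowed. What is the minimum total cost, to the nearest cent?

$6.06

The cheapest plan sits at a corner of the feasible region — with two constraints it uses at most two foods.
canned tuna only: max(61/20, 160/17) = 9.412 servings → $16.00.
sunflower seeds only: max(61/6, 160/41) = 10.17 servings → $8.13.
canned tuna + sunflower seeds with both tight: 2.146 servings and 3.013 servings → $6.06.
The minimum over all feasible corners is $6.06.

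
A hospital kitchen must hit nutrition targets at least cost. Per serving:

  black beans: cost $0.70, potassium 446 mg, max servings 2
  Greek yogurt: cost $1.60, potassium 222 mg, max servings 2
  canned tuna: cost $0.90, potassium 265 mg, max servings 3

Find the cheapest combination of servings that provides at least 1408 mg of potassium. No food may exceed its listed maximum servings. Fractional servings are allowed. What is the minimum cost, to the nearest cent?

$3.15

Cost per mg of potassium: black beans $0.0016, canned tuna $0.0034, Greek yogurt $0.0072.
Take 2 servings of black beans: +892.0 mg potassium for $1.40 (total $1.40, still need 516.0 mg).
Take 1.947 servings of canned tuna: +516.0 mg potassium for $1.75 (total $3.15, still need 0.0 mg).
Filling from the cheapest source first is optimal under one linear minimum: $3.15.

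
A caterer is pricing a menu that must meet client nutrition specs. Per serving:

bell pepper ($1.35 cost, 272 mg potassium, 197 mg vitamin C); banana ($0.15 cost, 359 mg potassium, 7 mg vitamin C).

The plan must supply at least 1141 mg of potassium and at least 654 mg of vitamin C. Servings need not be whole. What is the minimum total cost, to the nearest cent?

An LP optimum is at a vertex; with two nutrient constraints at most two foods are used. Check each candidate.
bell pepper only: max(1141/272, 654/197) = 4.195 servings → $5.66.
banana only: max(1141/359, 654/7) = 93.43 servings → $14.01.
bell pepper + banana with both tight: 3.296 servings and 0.6813 servings → $4.55.
Cheapest feasible corner: $4.55.

$4.55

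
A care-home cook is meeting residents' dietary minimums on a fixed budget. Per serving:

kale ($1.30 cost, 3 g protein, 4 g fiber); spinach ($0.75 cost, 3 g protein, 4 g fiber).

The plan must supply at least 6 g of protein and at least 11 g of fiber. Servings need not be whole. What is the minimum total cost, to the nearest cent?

$2.06

Minimising a linear cost over {protein ≥ 6, fiber ≥ 11, servings ≥ 0} — the optimum is at a vertex, using one or two foods.
kale only: max(6/3, 11/4) = 2.75 servings → $3.58.
spinach only: max(6/3, 11/4) = 2.75 servings → $2.06.
kale + spinach (both tight): parallel constraints — no distinct corner.
So the least-cost plan costs $2.06.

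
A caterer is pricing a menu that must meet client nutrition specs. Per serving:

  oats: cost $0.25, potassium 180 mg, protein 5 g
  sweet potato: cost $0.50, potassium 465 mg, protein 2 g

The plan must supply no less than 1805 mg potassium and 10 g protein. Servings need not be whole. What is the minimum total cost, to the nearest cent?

$1.97

This is a tiny linear program; its minimum lies at a vertex of the feasible set. List the vertices and price them.
oats only: max(1805/180, 10/5) = 10.03 servings → $2.51.
sweet potato only: max(1805/465, 10/2) = 5 servings → $2.50.
oats + sweet potato with both tight: 0.5293 servings and 3.677 servings → $1.97.
Cheapest feasible corner: $1.97.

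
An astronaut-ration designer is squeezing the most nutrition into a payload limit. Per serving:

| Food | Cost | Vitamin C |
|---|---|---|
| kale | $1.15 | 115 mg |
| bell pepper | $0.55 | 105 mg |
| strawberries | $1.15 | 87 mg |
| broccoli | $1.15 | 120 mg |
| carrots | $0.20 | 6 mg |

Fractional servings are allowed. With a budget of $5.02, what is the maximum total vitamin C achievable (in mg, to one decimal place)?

958.4 mg

Vitamin C per dollar: bell pepper 190.9, broccoli 104.3, kale 100, strawberries 75.65, carrots 30.
With no serving limits, spend the whole cost allowance on bell pepper: $5.02 / $0.55 × 105 mg = 958.4 mg.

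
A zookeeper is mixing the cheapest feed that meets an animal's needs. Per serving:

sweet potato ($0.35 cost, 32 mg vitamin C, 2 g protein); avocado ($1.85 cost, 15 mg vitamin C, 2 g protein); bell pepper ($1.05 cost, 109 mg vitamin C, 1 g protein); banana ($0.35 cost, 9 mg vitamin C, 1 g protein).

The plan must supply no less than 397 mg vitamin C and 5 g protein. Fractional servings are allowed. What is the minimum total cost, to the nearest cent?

$3.86

sweet potato only: max(397/32, 5/2) = 12.41 servings → $4.34.
avocado only: max(397/15, 5/2) = 26.47 servings → $48.96.
bell pepper only: max(397/109, 5/1) = 5 servings → $5.25.
banana only: max(397/9, 5/1) = 44.11 servings → $15.44.
sweet potato + avocado: intersection lies outside the first quadrant.
sweet potato + bell pepper with both tight: 0.7957 servings and 3.409 servings → $3.86.
sweet potato + banana: intersection lies outside the first quadrant.
avocado + bell pepper with both tight: 0.7291 servings and 3.542 servings → $5.07.
avocado + banana: the both-tight solution has a negative serving — not a feasible corner.
bell pepper + banana with both tight: 3.52 servings and 1.48 servings → $4.21.
Cheapest feasible corner: $3.86.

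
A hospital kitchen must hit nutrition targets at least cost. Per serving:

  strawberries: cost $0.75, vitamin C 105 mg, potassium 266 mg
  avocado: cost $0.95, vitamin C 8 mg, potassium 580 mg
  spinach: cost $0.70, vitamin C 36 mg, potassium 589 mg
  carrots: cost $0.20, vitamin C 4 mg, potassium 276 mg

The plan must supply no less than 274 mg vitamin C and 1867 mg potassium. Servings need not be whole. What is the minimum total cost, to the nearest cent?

With two linear requirements the optimum uses one or two foods; enumerate the corners.
strawberries only: max(274/105, 1867/266) = 7.019 servings → $5.26.
avocado only: max(274/8, 1867/580) = 34.25 servings → $32.54.
spinach only: max(274/36, 1867/589) = 7.611 servings → $5.33.
carrots only: max(274/4, 1867/276) = 68.5 servings → $13.70.
strawberries + avocado with both tight: 2.45 servings and 2.095 servings → $3.83.
strawberries + spinach with both tight: 1.802 servings and 2.356 servings → $3.00.
strawberries + carrots with both tight: 2.441 servings and 4.411 servings → $2.71.
avocado + spinach with both targets exact would need a negative amount; discard.
avocado + carrots: intersection lies outside the first quadrant.
spinach + carrots: the both-tight solution has a negative serving — not a feasible corner.
So the least-cost plan costs $2.71.

$2.71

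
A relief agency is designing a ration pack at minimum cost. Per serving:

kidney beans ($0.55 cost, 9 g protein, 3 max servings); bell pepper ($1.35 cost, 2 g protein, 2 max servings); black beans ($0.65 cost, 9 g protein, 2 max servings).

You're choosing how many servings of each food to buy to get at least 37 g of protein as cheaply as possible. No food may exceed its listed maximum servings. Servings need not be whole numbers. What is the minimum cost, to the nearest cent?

Cost per g of protein: kidney beans $0.0611, black beans $0.0722, bell pepper $0.6750.
Take 3 servings of kidney beans: +27.0 g protein for $1.65 (total $1.65, still need 10.0 g).
Take 1.111 servings of black beans: +10.0 g protein for $0.72 (total $2.37, still need 0.0 g).
Filling from the cheapest source first is optimal under one linear minimum: $2.37.

$2.37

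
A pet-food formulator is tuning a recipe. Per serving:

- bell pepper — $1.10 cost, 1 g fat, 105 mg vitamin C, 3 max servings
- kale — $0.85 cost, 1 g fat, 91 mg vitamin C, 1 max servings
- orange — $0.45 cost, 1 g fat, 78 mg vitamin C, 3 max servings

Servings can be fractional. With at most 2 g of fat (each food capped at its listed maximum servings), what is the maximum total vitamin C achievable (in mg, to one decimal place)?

Vitamin C per g fat: bell pepper 105, kale 91, orange 78.
Take 2 servings of bell pepper: uses 2 g fat, +210.0 mg vitamin C (running total 210.0 mg).
Greedy by best ratio exhausts the fat allowance optimally: 210.0 mg.

210.0 mg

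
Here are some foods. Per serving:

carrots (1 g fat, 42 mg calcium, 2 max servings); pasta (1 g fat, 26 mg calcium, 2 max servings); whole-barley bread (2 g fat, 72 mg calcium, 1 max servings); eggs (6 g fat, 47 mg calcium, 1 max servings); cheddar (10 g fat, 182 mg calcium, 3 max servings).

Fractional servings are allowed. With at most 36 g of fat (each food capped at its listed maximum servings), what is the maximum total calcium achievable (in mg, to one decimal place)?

Calcium per g fat: carrots 42, whole-barley bread 36, pasta 26, cheddar 18.2, eggs 7.833.
Take 2 servings of carrots: uses 2 g fat, +84.0 mg calcium (running total 84.0 mg).
Take 1 serving of whole-barley bread: uses 2 g fat, +72.0 mg calcium (running total 156.0 mg).
Take 2 servings of pasta: uses 2 g fat, +52.0 mg calcium (running total 208.0 mg).
Take 3 servings of cheddar: uses 30 g fat, +546.0 mg calcium (running total 754.0 mg).
Filling greedily by calcium-per-g fat is optimal for one linear limit, giving 754.0 mg.

754.0 mg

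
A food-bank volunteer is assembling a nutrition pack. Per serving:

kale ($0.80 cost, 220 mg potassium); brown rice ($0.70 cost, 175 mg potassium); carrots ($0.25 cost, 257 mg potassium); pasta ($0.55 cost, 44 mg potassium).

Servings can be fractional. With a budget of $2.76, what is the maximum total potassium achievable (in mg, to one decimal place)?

Potassium per dollar: carrots 1028, kale 275, brown rice 250, pasta 80.
With no serving limits, spend the whole cost allowance on carrots: $2.76 / $0.25 × 257 mg = 2837.3 mg.

2837.3 mg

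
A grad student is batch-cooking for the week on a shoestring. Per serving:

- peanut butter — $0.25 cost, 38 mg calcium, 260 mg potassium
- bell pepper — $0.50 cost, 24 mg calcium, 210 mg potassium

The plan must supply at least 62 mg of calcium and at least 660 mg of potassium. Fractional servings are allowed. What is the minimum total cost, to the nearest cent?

$0.63

A basic optimal solution has at most two foods positive. Try each food alone and each pair with both targets met exactly.
peanut butter only: max(62/38, 660/260) = 2.538 servings → $0.63.
bell pepper only: max(62/24, 660/210) = 3.143 servings → $1.57.
peanut butter + bell pepper with both targets exact would need a negative amount; discard.
So the least-cost plan costs $0.63.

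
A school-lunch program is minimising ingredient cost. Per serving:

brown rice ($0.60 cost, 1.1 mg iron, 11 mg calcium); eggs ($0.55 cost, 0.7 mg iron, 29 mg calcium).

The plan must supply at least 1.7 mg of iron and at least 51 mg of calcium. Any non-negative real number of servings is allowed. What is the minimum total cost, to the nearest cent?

With two linear requirements the optimum uses one or two foods; enumerate the corners.
brown rice only: max(1.7/1.1, 51/11) = 4.636 servings → $2.78.
eggs only: max(1.7/0.7, 51/29) = 2.429 servings → $1.34.
brown rice + eggs with both tight: 0.562 servings and 1.545 servings → $1.19.
The minimum over all feasible corners is $1.19.

$1.19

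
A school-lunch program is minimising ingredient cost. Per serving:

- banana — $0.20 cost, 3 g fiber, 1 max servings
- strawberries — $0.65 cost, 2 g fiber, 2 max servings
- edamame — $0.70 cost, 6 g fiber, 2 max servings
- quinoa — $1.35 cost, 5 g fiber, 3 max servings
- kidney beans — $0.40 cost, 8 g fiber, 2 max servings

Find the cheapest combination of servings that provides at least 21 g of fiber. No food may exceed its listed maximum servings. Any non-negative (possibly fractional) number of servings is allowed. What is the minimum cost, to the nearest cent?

$1.23

Cost per g of fiber: kidney beans $0.0500, banana $0.0667, edamame $0.1167, quinoa $0.2700, strawberries $0.3250.
Take 2 servings of kidney beans: +16.0 g fiber for $0.80 (total $0.80, still need 5.0 g).
Take 1 serving of banana: +3.0 g fiber for $0.20 (total $1.00, still need 2.0 g).
Take 0.3333 servings of edamame: +2.0 g fiber for $0.23 (total $1.23, still need 0.0 g).
Filling from the cheapest source first is optimal under one linear minimum: $1.23.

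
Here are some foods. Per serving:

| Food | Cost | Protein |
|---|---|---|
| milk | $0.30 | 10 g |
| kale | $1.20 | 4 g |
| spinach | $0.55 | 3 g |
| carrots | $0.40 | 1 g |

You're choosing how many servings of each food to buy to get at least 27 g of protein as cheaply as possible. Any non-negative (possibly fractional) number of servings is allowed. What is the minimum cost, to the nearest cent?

Cost per g of protein: milk $0.0300, spinach $0.1833, kale $0.3000, carrots $0.4000.
With no serving limits, use only milk: 27 g / 10 g = 2.7 servings × $0.30 = $0.81.

$0.81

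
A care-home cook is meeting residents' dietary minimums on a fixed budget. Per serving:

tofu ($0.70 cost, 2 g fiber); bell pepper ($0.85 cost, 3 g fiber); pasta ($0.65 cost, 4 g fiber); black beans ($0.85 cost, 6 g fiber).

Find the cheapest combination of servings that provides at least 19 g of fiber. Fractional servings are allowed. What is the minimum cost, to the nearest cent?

$2.69

Cost per g of fiber: black beans $0.1417, pasta $0.1625, bell pepper $0.2833, tofu $0.3500.
With no serving limits, use only black beans: 19 g / 6 g = 3.167 servings × $0.85 = $2.69.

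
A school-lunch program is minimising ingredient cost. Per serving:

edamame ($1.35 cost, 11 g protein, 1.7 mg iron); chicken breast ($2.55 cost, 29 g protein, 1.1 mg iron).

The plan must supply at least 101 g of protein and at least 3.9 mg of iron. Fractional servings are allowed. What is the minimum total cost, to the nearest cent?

edamame only: max(101/11, 3.9/1.7) = 9.182 servings → $12.40.
chicken breast only: max(101/29, 3.9/1.1) = 3.545 servings → $9.04.
edamame + chicken breast with both tight: 0.05376 servings and 3.462 servings → $8.90.
Cheapest feasible corner: $8.90.

$8.90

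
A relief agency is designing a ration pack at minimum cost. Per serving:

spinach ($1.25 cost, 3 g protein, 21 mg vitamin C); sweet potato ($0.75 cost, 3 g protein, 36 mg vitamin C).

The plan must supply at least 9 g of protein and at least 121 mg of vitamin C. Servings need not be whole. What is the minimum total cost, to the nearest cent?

$2.52

For a min-cost LP with two ≥-constraints, a basic feasible solution has at most two positive variables.
spinach only: max(9/3, 121/21) = 5.762 servings → $7.20.
sweet potato only: max(9/3, 121/36) = 3.361 servings → $2.52.
spinach + sweet potato: the both-tight solution has a negative serving — not a feasible corner.
The minimum over all feasible corners is $2.52.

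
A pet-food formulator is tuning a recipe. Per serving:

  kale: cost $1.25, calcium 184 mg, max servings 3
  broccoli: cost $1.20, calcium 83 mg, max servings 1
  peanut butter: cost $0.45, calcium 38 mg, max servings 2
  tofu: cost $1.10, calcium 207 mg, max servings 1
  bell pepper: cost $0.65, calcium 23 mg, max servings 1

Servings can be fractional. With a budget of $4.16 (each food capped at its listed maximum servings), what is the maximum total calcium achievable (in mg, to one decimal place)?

657.4 mg

Calcium per dollar: tofu 188.2, kale 147.2, peanut butter 84.44, broccoli 69.17, bell pepper 35.38.
Take 1 serving of tofu: spends $1.10, +207.0 mg calcium (running total 207.0 mg).
Take 2.448 servings of kale: spends $3.06, +450.4 mg calcium (running total 657.4 mg).
Filling greedily by calcium-per-dollar is optimal for one linear limit, giving 657.4 mg.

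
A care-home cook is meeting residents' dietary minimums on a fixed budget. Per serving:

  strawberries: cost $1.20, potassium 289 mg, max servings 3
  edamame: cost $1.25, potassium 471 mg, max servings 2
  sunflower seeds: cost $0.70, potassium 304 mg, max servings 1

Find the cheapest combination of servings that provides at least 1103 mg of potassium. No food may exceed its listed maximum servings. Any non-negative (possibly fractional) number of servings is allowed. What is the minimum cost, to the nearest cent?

$2.82

Cost per mg of potassium: sunflower seeds $0.0023, edamame $0.0027, strawberries $0.0042.
Take 1 serving of sunflower seeds: +304.0 mg potassium for $0.70 (total $0.70, still need 799.0 mg).
Take 1.696 servings of edamame: +799.0 mg potassium for $2.12 (total $2.82, still need 0.0 mg).
Greedy by cheapest-per-mg is optimal for a single linear constraint, so the minimum cost is $2.82.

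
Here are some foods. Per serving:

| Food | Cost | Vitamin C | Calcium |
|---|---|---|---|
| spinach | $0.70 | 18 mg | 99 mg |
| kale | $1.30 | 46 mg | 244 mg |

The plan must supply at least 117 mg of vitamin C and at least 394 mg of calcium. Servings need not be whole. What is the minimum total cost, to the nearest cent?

Check every corner: each single food scaled to meet both minima, and each pair solved so both constraints bind.
spinach only: max(117/18, 394/99) = 6.5 servings → $4.55.
kale only: max(117/46, 394/244) = 2.543 servings → $3.31.
spinach + kale: the both-tight solution has a negative serving — not a feasible corner.
So the least-cost plan costs $3.31.

$3.31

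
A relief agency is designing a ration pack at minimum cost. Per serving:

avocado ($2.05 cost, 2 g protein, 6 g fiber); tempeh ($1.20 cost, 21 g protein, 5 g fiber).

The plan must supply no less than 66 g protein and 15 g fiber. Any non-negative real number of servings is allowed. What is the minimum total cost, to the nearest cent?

$3.77

The cheapest plan sits at a corner of the feasible region — with two constraints it uses at most two foods.
avocado only: max(66/2, 15/6) = 33 servings → $67.65.
tempeh only: max(66/21, 15/5) = 3.143 servings → $3.77.
avocado + tempeh with both targets exact would need a negative amount; discard.
The minimum over all feasible corners is $3.77.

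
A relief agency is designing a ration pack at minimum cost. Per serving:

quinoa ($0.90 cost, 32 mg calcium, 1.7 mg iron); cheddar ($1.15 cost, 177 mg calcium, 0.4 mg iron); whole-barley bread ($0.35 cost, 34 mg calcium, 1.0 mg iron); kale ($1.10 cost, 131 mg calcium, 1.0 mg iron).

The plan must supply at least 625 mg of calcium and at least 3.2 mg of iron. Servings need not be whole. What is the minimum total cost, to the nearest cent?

An LP optimum is at a vertex; with two nutrient constraints at most two foods are used. Check each candidate.
quinoa only: max(625/32, 3.2/1.7) = 19.53 servings → $17.58.
cheddar only: max(625/177, 3.2/0.4) = 8 servings → $9.20.
whole-barley bread only: max(625/34, 3.2/1.0) = 18.38 servings → $6.43.
kale only: max(625/131, 3.2/1.0) = 4.771 servings → $5.25.
quinoa + cheddar with both tight: 1.098 servings and 3.333 servings → $4.82.
quinoa + whole-barley bread: the both-tight solution has a negative serving — not a feasible corner.
quinoa + kale: intersection lies outside the first quadrant.
cheddar + whole-barley bread with both tight: 3.159 servings and 1.936 servings → $4.31.
cheddar + kale with both tight: 1.652 servings and 2.539 servings → $4.69.
whole-barley bread + kale: the both-tight solution has a negative serving — not a feasible corner.
So the least-cost plan costs $4.31.

$4.31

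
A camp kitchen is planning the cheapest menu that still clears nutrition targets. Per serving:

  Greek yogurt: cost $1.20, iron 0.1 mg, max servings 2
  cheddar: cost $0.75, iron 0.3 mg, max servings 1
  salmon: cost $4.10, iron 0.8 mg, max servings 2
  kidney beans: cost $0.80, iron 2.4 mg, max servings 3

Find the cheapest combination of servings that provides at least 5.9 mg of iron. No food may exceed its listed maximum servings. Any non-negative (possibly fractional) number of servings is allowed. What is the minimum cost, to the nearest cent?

Cost per mg of iron: kidney beans $0.3333, cheddar $2.5000, salmon $5.1250, Greek yogurt $12.0000.
Take 2.458 servings of kidney beans: +5.9 mg iron for $1.97 (total $1.97, still need 0.0 mg).
Filling from the cheapest source first is optimal under one linear minimum: $1.97.

$1.97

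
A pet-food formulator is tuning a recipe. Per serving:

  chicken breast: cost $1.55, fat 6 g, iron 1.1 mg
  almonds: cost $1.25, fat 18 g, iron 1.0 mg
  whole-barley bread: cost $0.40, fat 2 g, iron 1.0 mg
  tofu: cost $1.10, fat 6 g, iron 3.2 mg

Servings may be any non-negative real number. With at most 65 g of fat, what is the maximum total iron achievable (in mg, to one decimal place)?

Iron per g fat: tofu 0.5333, whole-barley bread 0.5, chicken breast 0.1833, almonds 0.05556.
With no serving limits, spend the whole fat allowance on tofu: 65 g / 6 g × 3.2 mg = 34.7 mg.

34.7 mg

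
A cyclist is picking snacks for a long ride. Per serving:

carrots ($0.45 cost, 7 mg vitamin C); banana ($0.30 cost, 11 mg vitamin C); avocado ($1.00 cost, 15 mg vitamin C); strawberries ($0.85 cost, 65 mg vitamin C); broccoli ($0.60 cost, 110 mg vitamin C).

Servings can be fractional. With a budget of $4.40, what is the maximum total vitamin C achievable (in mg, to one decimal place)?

806.7 mg

Vitamin C per dollar: broccoli 183.3, strawberries 76.47, banana 36.67, carrots 15.56, avocado 15.
With no serving limits, spend the whole cost allowance on broccoli: $4.40 / $0.60 × 110 mg = 806.7 mg.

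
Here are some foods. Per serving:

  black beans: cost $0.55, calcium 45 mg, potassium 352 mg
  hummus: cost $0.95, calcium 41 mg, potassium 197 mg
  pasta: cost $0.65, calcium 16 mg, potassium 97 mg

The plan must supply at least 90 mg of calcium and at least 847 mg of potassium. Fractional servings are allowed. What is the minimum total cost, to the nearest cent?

$1.32

A basic optimal solution has at most two foods positive. Try each food alone and each pair with both targets met exactly.
black beans only: max(90/45, 847/352) = 2.406 servings → $1.32.
hummus only: max(90/41, 847/197) = 4.299 servings → $4.08.
pasta only: max(90/16, 847/97) = 8.732 servings → $5.68.
black beans + hummus: the both-tight solution has a negative serving — not a feasible corner.
black beans + pasta with both targets exact would need a negative amount; discard.
hummus + pasta with both targets exact would need a negative amount; discard.
So the least-cost plan costs $1.32.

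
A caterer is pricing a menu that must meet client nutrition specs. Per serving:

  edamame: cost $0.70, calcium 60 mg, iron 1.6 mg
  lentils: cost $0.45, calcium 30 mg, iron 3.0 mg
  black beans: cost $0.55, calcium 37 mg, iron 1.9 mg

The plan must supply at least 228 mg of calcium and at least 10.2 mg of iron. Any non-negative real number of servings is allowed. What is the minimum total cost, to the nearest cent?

$2.85

Check every corner: each single food scaled to meet both minima, and each pair solved so both constraints bind.
edamame only: max(228/60, 10.2/1.6) = 6.375 servings → $4.46.
lentils only: max(228/30, 10.2/3.0) = 7.6 servings → $3.42.
black beans only: max(228/37, 10.2/1.9) = 6.162 servings → $3.39.
edamame + lentils with both tight: 2.864 servings and 1.873 servings → $2.85.
edamame + black beans with both tight: 1.018 servings and 4.511 servings → $3.19.
lentils + black beans: intersection lies outside the first quadrant.
The minimum over all feasible corners is $2.85.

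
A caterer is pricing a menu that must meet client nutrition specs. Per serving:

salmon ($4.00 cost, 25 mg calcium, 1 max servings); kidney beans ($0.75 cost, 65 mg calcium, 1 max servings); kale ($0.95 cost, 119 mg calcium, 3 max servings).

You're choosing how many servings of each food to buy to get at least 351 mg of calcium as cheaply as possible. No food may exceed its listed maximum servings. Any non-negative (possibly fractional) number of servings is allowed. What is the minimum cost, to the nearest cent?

$2.80

Cost per mg of calcium: kale $0.0080, kidney beans $0.0115, salmon $0.1600.
Take 2.95 servings of kale: +351.0 mg calcium for $2.80 (total $2.80, still need 0.0 mg).
Greedy by cheapest-per-mg is optimal for a single linear constraint, so the minimum cost is $2.80.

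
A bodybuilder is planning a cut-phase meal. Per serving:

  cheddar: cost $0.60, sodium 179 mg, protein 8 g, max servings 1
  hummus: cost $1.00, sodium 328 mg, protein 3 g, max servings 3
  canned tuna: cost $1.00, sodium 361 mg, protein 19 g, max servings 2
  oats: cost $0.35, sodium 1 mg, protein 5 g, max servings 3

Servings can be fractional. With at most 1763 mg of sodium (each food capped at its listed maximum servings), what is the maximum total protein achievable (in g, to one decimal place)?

68.9 g

Protein per mg sodium: oats 5, canned tuna 0.05263, cheddar 0.04469, hummus 0.009146.
Take 3 servings of oats: uses 3 mg sodium, +15.0 g protein (running total 15.0 g).
Take 2 servings of canned tuna: uses 722 mg sodium, +38.0 g protein (running total 53.0 g).
Take 1 serving of cheddar: uses 179 mg sodium, +8.0 g protein (running total 61.0 g).
Take 2.619 servings of hummus: uses 859 mg sodium, +7.9 g protein (running total 68.9 g).
Filling greedily by protein-per-mg sodium is optimal for one linear limit, giving 68.9 g.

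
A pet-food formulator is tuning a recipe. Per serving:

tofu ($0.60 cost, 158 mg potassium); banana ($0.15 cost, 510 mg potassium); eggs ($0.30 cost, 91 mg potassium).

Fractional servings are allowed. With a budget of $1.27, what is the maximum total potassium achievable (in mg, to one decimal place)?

4318.0 mg

Potassium per dollar: banana 3400, eggs 303.3, tofu 263.3.
With no serving limits, spend the whole cost allowance on banana: $1.27 / $0.15 × 510 mg = 4318.0 mg.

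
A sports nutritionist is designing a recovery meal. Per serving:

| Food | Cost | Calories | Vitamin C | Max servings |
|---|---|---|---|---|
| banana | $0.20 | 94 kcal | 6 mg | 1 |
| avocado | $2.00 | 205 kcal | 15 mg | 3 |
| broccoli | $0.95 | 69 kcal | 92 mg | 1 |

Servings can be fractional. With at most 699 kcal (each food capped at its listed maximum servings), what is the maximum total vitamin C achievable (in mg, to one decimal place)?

138.0 mg

Vitamin C per kcal: broccoli 1.333, avocado 0.07317, banana 0.06383.
Take 1 serving of broccoli: uses 69 kcal, +92.0 mg vitamin C (running total 92.0 mg).
Take 3 servings of avocado: uses 615 kcal, +45.0 mg vitamin C (running total 137.0 mg).
Take 0.1596 servings of banana: uses 15 kcal, +1.0 mg vitamin C (running total 138.0 mg).
Greedy by best ratio exhausts the calories allowance optimally: 138.0 mg.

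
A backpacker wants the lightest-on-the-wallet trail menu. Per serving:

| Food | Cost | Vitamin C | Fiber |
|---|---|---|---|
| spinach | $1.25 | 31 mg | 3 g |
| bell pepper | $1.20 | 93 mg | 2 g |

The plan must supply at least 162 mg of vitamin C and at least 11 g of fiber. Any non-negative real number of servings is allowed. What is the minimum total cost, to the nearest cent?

$4.83

At the optimum either one food covers both requirements or two foods hit both targets exactly; no other combination can be cheaper.
spinach only: max(162/31, 11/3) = 5.226 servings → $6.53.
bell pepper only: max(162/93, 11/2) = 5.5 servings → $6.60.
spinach + bell pepper with both tight: 3.221 servings and 0.6682 servings → $4.83.
Cheapest feasible corner: $4.83.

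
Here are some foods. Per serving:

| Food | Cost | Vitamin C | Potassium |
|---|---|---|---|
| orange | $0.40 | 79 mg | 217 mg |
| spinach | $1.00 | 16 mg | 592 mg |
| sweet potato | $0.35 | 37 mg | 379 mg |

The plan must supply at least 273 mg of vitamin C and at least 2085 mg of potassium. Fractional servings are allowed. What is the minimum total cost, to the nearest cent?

$2.17

A basic optimal solution has at most two foods positive. Try each food alone and each pair with both targets met exactly.
orange only: max(273/79, 2085/217) = 9.608 servings → $3.84.
spinach only: max(273/16, 2085/592) = 17.06 servings → $17.06.
sweet potato only: max(273/37, 2085/379) = 7.378 servings → $2.58.
orange + spinach with both tight: 2.962 servings and 2.436 servings → $3.62.
orange + sweet potato with both tight: 1.201 servings and 4.814 servings → $2.17.
spinach + sweet potato: the both-tight solution has a negative serving — not a feasible corner.
So the least-cost plan costs $2.17.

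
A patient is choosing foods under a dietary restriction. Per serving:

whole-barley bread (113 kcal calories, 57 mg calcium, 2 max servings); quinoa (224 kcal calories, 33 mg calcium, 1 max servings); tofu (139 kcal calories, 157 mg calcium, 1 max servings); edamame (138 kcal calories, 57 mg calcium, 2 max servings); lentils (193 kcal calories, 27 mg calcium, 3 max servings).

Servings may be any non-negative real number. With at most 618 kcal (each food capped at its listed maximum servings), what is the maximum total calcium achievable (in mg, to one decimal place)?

375.5 mg

Calcium per kcal: tofu 1.129, whole-barley bread 0.5044, edamame 0.413, quinoa 0.1473, lentils 0.1399.
Take 1 serving of tofu: uses 139 kcal, +157.0 mg calcium (running total 157.0 mg).
Take 2 servings of whole-barley bread: uses 226 kcal, +114.0 mg calcium (running total 271.0 mg).
Take 1.833 servings of edamame: uses 253 kcal, +104.5 mg calcium (running total 375.5 mg).
Greedy by best ratio exhausts the calories allowance optimally: 375.5 mg.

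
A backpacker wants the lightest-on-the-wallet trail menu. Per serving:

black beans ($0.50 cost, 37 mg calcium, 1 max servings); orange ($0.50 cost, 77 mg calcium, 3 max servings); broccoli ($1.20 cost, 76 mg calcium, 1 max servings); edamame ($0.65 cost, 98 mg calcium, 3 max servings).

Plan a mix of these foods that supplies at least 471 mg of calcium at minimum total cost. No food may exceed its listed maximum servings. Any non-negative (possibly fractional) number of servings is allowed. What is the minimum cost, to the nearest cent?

Cost per mg of calcium: orange $0.0065, edamame $0.0066, black beans $0.0135, broccoli $0.0158.
Take 3 servings of orange: +231.0 mg calcium for $1.50 (total $1.50, still need 240.0 mg).
Take 2.449 servings of edamame: +240.0 mg calcium for $1.59 (total $3.09, still need 0.0 mg).
Greedy by cheapest-per-mg is optimal for a single linear constraint, so the minimum cost is $3.09.

$3.09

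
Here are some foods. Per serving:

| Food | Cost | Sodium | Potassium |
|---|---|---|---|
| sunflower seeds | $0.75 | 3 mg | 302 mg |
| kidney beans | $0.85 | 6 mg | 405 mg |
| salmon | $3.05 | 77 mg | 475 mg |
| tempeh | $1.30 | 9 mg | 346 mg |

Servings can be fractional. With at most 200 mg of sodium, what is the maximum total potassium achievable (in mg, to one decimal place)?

20133.3 mg

Potassium per mg sodium: sunflower seeds 100.7, kidney beans 67.5, tempeh 38.44, salmon 6.169.
With no serving limits, spend the whole sodium allowance on sunflower seeds: 200 mg / 3 mg × 302 mg = 20133.3 mg.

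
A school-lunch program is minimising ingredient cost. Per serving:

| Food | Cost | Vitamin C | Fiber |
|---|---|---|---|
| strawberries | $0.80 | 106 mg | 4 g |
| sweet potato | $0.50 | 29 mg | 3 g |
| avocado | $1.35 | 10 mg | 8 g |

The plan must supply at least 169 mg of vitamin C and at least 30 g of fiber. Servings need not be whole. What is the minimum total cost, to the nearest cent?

Check every corner: each single food scaled to meet both minima, and each pair solved so both constraints bind.
strawberries only: max(169/106, 30/4) = 7.5 servings → $6.00.
sweet potato only: max(169/29, 30/3) = 10 servings → $5.00.
avocado only: max(169/10, 30/8) = 16.9 servings → $22.82.
strawberries + sweet potato: intersection lies outside the first quadrant.
strawberries + avocado with both tight: 1.302 servings and 3.099 servings → $5.23.
sweet potato + avocado with both tight: 5.208 servings and 1.797 servings → $5.03.
The minimum over all feasible corners is $5.00.

$5.00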